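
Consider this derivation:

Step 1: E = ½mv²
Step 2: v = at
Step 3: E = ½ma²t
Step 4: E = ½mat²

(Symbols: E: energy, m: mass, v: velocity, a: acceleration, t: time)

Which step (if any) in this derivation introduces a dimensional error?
Step 3

Step 1: E = ½mv² → LHS [L^2 M T^-2], RHS [L^2 M T^-2] ✓
Step 2: v = at → LHS [L T^-1], RHS [L T^-1] ✓
Step 3: E = ½ma²t → LHS [L^2 M T^-2], RHS [L^2 M T^-3] ✗

The first dimensional inconsistency appears in step 3: E = ½ma²t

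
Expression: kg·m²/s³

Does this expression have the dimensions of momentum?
No

The expression kg·m²/s³ has dimensions [L^2 M T^-3], but momentum has dimensions [L M T^-1].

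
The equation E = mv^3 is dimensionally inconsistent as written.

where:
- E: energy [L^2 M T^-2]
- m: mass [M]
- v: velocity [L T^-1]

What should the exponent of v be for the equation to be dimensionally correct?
The exponent of v should be 2: E = mv^2

The LHS E has dimensions [L^2 M T^-2]; v has dimensions [L T^-1].
As written, the RHS mv^3 (exponent 3 on v) has dimensions [L^3 M T^-3], which does not match.
With exponent 2, the RHS mv^2 has dimensions [L^2 M T^-2], matching the LHS.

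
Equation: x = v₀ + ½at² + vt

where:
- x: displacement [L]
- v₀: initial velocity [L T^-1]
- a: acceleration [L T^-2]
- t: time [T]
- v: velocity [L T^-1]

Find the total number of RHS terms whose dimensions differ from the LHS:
1

LHS x: [L]
- v₀: [L T^-1] ✗
- ½at²: [L] ✓
- vt: [L] ✓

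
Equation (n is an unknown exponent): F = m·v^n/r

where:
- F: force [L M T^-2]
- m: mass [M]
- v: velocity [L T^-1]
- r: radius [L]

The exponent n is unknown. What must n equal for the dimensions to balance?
n = 2

F has dimensions [L M T^-2]; v has dimensions [L T^-1].
The rest of the RHS has dimensions [L^-1 M], so v^n must supply [L^2 T^-2].
With n = 2: m·v^2/r has dimensions [L M T^-2], matching the LHS ✓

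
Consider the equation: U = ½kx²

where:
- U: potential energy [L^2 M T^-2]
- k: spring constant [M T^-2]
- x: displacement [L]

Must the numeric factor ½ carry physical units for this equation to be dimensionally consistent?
No

U has dimensions [L^2 M T^-2] and kx² already has dimensions [L^2 M T^-2], so the equation balances without ½ contributing any dimensions. ½ is a pure (dimensionless) number; changing or removing it would not affect dimensional consistency.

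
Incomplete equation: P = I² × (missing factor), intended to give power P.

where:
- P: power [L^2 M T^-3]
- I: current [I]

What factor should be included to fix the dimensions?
R (resistance), dimensions [I^-2 L^2 M T^-3]

P has dimensions [L^2 M T^-3] and I² has dimensions [I^2].
The missing factor must have dimensions [L^2 M T^-3] / [I^2] = [I^-2 L^2 M T^-3], i.e. resistance (R).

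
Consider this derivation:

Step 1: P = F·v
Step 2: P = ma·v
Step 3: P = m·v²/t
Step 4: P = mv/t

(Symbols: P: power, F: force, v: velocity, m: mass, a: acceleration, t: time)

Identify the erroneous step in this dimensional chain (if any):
Step 4

Step 1: P = F·v → LHS [L^2 M T^-3], RHS [L^2 M T^-3] ✓
Step 2: P = ma·v → LHS [L^2 M T^-3], RHS [L^2 M T^-3] ✓
Step 3: P = m·v²/t → LHS [L^2 M T^-3], RHS [L^2 M T^-3] ✓
Step 4: P = mv/t → LHS [L^2 M T^-3], RHS [L M T^-2] ✗

The first dimensional inconsistency appears in step 4: P = mv/t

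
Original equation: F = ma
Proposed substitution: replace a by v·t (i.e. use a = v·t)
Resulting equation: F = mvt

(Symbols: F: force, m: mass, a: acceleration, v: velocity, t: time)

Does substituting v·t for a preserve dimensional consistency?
No

[a] = [L T^-2] and [v·t] = [L]. These differ, so the substitution replaces a quantity by one of different dimensions and the result F = mvt has LHS [L M T^-2] vs RHS [L M] — inconsistent.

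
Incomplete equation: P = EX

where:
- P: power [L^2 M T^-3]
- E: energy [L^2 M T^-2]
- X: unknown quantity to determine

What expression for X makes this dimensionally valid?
X = f (inverse time / frequency (1/t)), dimensions [T^-1]

P has dimensions [L^2 M T^-3]; the rest of the RHS (E) has dimensions [L^2 M T^-2].
So X must have dimensions [T^-1] — X = f (inverse time / frequency (1/t)).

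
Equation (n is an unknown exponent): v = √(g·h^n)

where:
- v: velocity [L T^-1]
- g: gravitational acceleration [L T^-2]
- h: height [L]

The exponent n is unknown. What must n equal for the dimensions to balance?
n = 1

v has dimensions [L T^-1]; h has dimensions [L].
With n = 1: √(g·h^1) has dimensions [L T^-1], matching the LHS ✓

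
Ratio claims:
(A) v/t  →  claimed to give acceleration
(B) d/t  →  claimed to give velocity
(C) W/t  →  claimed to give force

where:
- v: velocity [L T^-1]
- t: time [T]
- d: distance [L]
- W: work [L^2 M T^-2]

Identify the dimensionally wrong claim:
(C) W/t does not give force

(A) v/t: [L T^-2] = acceleration [L T^-2] ✓
(B) d/t: [L T^-1] = velocity [L T^-1] ✓
(C) W/t: [L^2 M T^-3] ≠ force [L M T^-2] ✗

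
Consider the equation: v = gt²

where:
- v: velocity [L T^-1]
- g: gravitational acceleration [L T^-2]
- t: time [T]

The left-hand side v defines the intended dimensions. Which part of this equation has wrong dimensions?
The right-hand side term gt²

v has dimensions [L T^-1], but gt² has dimensions [L], so the term gt² is dimensionally wrong for v.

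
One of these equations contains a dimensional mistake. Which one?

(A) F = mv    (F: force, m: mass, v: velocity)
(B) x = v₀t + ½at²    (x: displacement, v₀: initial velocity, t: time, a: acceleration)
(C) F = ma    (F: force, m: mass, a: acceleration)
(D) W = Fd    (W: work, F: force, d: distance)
(A) F = mv

The equation (A) F = mv is dimensionally incorrect.

LHS (F): [L M T^-2]
RHS (mv): [L M T^-1] ✗

The dimensions do not match. The other three equations balance.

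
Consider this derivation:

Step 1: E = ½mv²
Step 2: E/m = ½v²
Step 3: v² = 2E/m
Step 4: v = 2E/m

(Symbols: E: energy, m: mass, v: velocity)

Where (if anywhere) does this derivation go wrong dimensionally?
Step 4

Step 1: E = ½mv² → LHS [L^2 M T^-2], RHS [L^2 M T^-2] ✓
Step 2: E/m = ½v² → LHS [L^2 T^-2], RHS [L^2 T^-2] ✓
Step 3: v² = 2E/m → LHS [L^2 T^-2], RHS [L^2 T^-2] ✓
Step 4: v = 2E/m → LHS [L T^-1], RHS [L^2 T^-2] ✗

The first dimensional inconsistency appears in step 4: v = 2E/m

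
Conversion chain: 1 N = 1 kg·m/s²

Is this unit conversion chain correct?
The chain is correct (no errors).

Correct: Newton is defined as kg·m/s²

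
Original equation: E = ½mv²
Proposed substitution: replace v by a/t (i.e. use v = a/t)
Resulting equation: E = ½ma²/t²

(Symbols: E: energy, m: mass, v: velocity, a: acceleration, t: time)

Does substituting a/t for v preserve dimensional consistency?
No

[v] = [L T^-1] and [a/t] = [L T^-3]. These differ, so the substitution replaces a quantity by one of different dimensions and the result E = ½ma²/t² has LHS [L^2 M T^-2] vs RHS [L^2 M T^-6] — inconsistent.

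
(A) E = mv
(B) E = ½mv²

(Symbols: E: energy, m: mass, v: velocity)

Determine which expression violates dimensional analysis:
(A)

(A) E = mv: LHS [L^2 M T^-2], RHS [L M T^-1] ✗
(B) E = ½mv²: LHS [L^2 M T^-2], RHS [L^2 M T^-2] ✓

Expression (A) E = mv is dimensionally incorrect.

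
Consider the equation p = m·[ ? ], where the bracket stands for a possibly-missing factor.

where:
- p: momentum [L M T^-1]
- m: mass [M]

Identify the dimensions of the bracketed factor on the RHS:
[L T^-1] — velocity (e.g. v)

p has dimensions [L M T^-1]; m has dimensions [M].
The bracketed factor must supply [L M T^-1] / [M] = [L T^-1].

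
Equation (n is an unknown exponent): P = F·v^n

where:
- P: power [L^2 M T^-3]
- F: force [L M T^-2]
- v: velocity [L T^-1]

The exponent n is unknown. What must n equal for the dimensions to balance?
n = 1

P has dimensions [L^2 M T^-3]; v has dimensions [L T^-1].
The rest of the RHS has dimensions [L M T^-2], so v^n must supply [L T^-1].
With n = 1: F·v^1 has dimensions [L^2 M T^-3], matching the LHS ✓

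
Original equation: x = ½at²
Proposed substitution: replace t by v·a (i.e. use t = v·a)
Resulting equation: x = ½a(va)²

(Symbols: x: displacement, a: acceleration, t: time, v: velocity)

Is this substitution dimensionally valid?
No

[t] = [T] and [v·a] = [L^2 T^-3]. These differ, so the substitution replaces a quantity by one of different dimensions and the result x = ½a(va)² has LHS [L] vs RHS [L^5 T^-8] — inconsistent.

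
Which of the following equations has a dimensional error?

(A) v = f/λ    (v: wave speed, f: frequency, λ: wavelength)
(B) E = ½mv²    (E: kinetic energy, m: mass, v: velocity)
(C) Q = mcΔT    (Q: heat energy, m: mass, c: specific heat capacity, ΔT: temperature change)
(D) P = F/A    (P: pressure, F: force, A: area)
(A) v = f/λ

The equation (A) v = f/λ is dimensionally incorrect.

LHS (v): [L T^-1]
RHS (f/λ): [L^-1 T^-1] ✗

The dimensions do not match. The other three equations balance.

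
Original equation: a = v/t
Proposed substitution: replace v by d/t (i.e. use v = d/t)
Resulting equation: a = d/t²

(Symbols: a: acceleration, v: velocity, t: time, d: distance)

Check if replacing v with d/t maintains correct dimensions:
Yes

[v] = [L T^-1] and [d/t] = [L T^-1]. These match, so the substitution replaces a quantity by one of the same dimensions and the result a = d/t² has LHS [L T^-2] vs RHS [L T^-2] — still consistent.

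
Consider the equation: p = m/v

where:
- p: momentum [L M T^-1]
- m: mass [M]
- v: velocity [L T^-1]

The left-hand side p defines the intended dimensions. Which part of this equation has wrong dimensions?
The right-hand side term m/v

p has dimensions [L M T^-1], but m/v has dimensions [L^-1 M T], so the term m/v is dimensionally wrong for p.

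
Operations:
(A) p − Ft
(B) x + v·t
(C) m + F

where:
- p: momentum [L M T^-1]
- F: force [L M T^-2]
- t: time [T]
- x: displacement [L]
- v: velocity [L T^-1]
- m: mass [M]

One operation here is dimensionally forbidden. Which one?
(C) m + F

(A) p − Ft: p [L M T^-1] and Ft [L M T^-1] — same dimensions ✓
(B) x + v·t: x [L] and v·t [L] — same dimensions ✓
(C) m + F: m [M] and F [L M T^-2] — different dimensions cannot be added/subtracted ✗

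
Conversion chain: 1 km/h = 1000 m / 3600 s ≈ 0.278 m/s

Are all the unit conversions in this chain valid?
The chain is correct (no errors).

Correct: 1 km = 1000 m, 1 h = 3600 s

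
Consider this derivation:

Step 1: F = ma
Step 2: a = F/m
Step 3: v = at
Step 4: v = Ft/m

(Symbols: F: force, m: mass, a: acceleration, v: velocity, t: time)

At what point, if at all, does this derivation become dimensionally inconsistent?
No step introduces an error — all steps are dimensionally consistent.

Step 1: F = ma → LHS [L M T^-2], RHS [L M T^-2] ✓
Step 2: a = F/m → LHS [L T^-2], RHS [L T^-2] ✓
Step 3: v = at → LHS [L T^-1], RHS [L T^-1] ✓
Step 4: v = Ft/m → LHS [L T^-1], RHS [L T^-1] ✓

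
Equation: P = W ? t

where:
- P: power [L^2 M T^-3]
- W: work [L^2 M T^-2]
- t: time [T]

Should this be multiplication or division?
division (÷): P = W ÷ t

P [L^2 M T^-3]; W [L^2 M T^-2]; t [T].
W × t → [L^2 M T^-1] ✗
W ÷ t → [L^2 M T^-3] ✓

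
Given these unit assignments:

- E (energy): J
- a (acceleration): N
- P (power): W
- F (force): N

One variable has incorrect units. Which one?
a

The variable a (acceleration) should have units m/s², not N.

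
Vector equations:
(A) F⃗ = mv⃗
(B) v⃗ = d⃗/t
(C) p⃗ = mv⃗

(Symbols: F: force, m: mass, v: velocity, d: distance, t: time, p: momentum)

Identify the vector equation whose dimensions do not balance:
(A) F⃗ = mv⃗

(A) F⃗ = mv⃗: LHS [L M T^-2], RHS [L M T^-1] ✗ — mass times velocity is momentum, not force; should be ma⃗
(B) v⃗ = d⃗/t: LHS [L T^-1], RHS [L T^-1] ✓ — displacement (vector) divided by time (scalar)
(C) p⃗ = mv⃗: LHS [L M T^-1], RHS [L M T^-1] ✓ — mass (scalar) times velocity (vector)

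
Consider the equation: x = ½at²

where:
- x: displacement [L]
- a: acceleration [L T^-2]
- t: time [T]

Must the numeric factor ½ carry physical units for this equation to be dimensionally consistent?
No

x has dimensions [L] and at² already has dimensions [L], so the equation balances without ½ contributing any dimensions. ½ is a pure (dimensionless) number; changing or removing it would not affect dimensional consistency.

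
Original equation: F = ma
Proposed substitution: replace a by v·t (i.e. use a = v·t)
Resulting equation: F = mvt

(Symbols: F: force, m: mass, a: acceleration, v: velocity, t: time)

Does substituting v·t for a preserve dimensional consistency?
No

[a] = [L T^-2] and [v·t] = [L]. These differ, so the substitution replaces a quantity by one of different dimensions and the result F = mvt has LHS [L M T^-2] vs RHS [L M] — inconsistent.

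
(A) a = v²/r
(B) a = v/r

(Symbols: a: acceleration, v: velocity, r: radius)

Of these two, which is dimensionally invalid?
(B)

(A) a = v²/r: LHS [L T^-2], RHS [L T^-2] ✓
(B) a = v/r: LHS [L T^-2], RHS [T^-1] ✗

Expression (B) a = v/r is dimensionally incorrect.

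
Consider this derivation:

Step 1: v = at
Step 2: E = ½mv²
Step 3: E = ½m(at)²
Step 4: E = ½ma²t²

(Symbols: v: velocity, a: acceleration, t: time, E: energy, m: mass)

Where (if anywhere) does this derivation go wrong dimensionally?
No step introduces an error — all steps are dimensionally consistent.

Step 1: v = at → LHS [L T^-1], RHS [L T^-1] ✓
Step 2: E = ½mv² → LHS [L^2 M T^-2], RHS [L^2 M T^-2] ✓
Step 3: E = ½m(at)² → LHS [L^2 M T^-2], RHS [L^2 M T^-2] ✓
Step 4: E = ½ma²t² → LHS [L^2 M T^-2], RHS [L^2 M T^-2] ✓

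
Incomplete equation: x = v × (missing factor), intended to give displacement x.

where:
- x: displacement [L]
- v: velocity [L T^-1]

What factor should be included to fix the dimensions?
t (time), dimensions [T]

x has dimensions [L] and v has dimensions [L T^-1].
The missing factor must have dimensions [L] / [L T^-1] = [T], i.e. time (t).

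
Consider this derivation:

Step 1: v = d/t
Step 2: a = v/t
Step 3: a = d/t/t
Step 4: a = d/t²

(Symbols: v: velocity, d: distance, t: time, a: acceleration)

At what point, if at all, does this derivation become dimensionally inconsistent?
No step introduces an error — all steps are dimensionally consistent.

Step 1: v = d/t → LHS [L T^-1], RHS [L T^-1] ✓
Step 2: a = v/t → LHS [L T^-2], RHS [L T^-2] ✓
Step 3: a = d/t/t → LHS [L T^-2], RHS [L T^-2] ✓
Step 4: a = d/t² → LHS [L T^-2], RHS [L T^-2] ✓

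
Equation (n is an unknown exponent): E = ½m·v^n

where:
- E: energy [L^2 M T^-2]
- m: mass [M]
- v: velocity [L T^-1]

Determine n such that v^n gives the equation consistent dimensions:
n = 2

E has dimensions [L^2 M T^-2]; v has dimensions [L T^-1].
The rest of the RHS has dimensions [M], so v^n must supply [L^2 T^-2].
With n = 2: ½m·v^2 has dimensions [L^2 M T^-2], matching the LHS ✓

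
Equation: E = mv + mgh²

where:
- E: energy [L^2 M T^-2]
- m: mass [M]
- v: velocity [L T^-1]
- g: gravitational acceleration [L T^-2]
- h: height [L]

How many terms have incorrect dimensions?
2

LHS E: [L^2 M T^-2]
- mv: [L M T^-1] ✗
- mgh²: [L^3 M T^-2] ✗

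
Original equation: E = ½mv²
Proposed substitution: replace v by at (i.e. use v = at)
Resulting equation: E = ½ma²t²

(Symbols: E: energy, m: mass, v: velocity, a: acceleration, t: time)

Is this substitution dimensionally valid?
Yes

[v] = [L T^-1] and [at] = [L T^-1]. These match, so the substitution replaces a quantity by one of the same dimensions and the result E = ½ma²t² has LHS [L^2 M T^-2] vs RHS [L^2 M T^-2] — still consistent.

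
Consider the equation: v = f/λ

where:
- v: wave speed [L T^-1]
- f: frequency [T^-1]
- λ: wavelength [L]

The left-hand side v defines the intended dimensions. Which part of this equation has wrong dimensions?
The right-hand side term f/λ

v has dimensions [L T^-1], but f/λ has dimensions [L^-1 T^-1], so the term f/λ is dimensionally wrong for v.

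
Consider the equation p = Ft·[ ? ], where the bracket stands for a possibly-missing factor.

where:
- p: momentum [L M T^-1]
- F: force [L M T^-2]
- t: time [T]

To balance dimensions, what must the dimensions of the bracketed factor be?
Nothing is missing — the bracketed factor must be dimensionless.

p has dimensions [L M T^-1] and Ft already has dimensions [L M T^-1], so p = Ft is dimensionally complete.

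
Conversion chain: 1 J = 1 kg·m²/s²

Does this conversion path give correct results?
The chain is correct (no errors).

Correct: Joule is defined as kg·m²/s²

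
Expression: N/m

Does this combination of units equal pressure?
No

The expression N/m has dimensions [M T^-2], but pressure has dimensions [L^-1 M T^-2].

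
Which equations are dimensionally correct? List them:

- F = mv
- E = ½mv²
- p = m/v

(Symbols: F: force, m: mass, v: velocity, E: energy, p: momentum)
Dimensionally correct: E = ½mv²
Dimensionally incorrect: F = mv, p = m/v
Ordered (correct first, then incorrect): E = ½mv², F = mv, p = m/v

- F = mv: LHS [L M T^-2], RHS [L M T^-1] → incorrect ✗
- E = ½mv²: LHS [L^2 M T^-2], RHS [L^2 M T^-2] → correct ✓
- p = m/v: LHS [L M T^-1], RHS [L^-1 M T] → incorrect ✗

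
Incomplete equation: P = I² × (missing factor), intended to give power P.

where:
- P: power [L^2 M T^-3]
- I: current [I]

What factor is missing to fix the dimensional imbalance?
R (resistance), dimensions [I^-2 L^2 M T^-3]

P has dimensions [L^2 M T^-3] and I² has dimensions [I^2].
The missing factor must have dimensions [L^2 M T^-3] / [I^2] = [I^-2 L^2 M T^-3], i.e. resistance (R).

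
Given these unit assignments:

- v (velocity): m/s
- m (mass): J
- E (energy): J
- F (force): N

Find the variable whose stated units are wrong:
m

The variable m (mass) should have units kg, not J.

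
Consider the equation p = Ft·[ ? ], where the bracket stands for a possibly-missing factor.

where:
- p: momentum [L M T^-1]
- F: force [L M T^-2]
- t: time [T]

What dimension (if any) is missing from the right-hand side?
Nothing is missing — the bracketed factor must be dimensionless.

p has dimensions [L M T^-1] and Ft already has dimensions [L M T^-1], so p = Ft is dimensionally complete.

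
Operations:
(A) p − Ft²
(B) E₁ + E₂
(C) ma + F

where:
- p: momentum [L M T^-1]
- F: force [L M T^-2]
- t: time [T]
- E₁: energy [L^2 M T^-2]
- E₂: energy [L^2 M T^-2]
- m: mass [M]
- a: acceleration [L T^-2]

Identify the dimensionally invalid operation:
(A) p − Ft²

(A) p − Ft²: p [L M T^-1] and Ft² [L M] — different dimensions cannot be added/subtracted ✗
(B) E₁ + E₂: E₁ [L^2 M T^-2] and E₂ [L^2 M T^-2] — same dimensions ✓
(C) ma + F: ma [L M T^-2] and F [L M T^-2] — same dimensions ✓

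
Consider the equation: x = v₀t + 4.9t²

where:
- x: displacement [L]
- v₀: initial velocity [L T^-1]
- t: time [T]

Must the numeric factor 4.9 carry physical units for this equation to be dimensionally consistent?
Yes

x has dimensions [L], while t² alone has dimensions [T^2]. For the equation to balance, the factor 4.9 must carry dimensions [L T^-2] — it is a dimensional constant (a numerical value of a physical quantity with its units suppressed), not a pure number.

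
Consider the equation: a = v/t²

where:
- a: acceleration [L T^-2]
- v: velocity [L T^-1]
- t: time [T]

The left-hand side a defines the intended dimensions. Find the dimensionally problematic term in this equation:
The right-hand side term v/t²

a has dimensions [L T^-2], but v/t² has dimensions [L T^-3], so the term v/t² is dimensionally wrong for a.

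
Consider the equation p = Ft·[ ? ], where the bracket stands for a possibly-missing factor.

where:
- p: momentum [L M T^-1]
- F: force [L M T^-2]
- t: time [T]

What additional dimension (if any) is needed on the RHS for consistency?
Nothing is missing — the bracketed factor must be dimensionless.

p has dimensions [L M T^-1] and Ft already has dimensions [L M T^-1], so p = Ft is dimensionally complete.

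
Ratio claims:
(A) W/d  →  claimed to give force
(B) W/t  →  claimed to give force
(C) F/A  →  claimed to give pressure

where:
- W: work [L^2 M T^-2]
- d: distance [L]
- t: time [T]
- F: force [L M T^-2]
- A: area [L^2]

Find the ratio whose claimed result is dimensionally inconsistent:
(B) W/t does not give force

(A) W/d: [L M T^-2] = force [L M T^-2] ✓
(B) W/t: [L^2 M T^-3] ≠ force [L M T^-2] ✗
(C) F/A: [L^-1 M T^-2] = pressure [L^-1 M T^-2] ✓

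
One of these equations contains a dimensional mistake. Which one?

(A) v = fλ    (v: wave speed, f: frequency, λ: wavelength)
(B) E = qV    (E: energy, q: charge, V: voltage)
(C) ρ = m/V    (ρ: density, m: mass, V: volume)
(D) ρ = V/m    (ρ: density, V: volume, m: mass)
(D) ρ = V/m

The equation (D) ρ = V/m is dimensionally incorrect.

LHS (ρ): [L^-3 M]
RHS (V/m): [L^3 M^-1] ✗

The dimensions do not match. The other three equations balance.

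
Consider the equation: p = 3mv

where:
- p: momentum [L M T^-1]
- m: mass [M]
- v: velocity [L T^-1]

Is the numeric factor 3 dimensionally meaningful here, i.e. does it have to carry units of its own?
No

p has dimensions [L M T^-1] and mv already has dimensions [L M T^-1], so the equation balances without 3 contributing any dimensions. 3 is a pure (dimensionless) number; changing or removing it would not affect dimensional consistency.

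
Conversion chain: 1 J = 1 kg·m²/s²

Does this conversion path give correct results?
The chain is correct (no errors).

Correct: Joule is defined as kg·m²/s²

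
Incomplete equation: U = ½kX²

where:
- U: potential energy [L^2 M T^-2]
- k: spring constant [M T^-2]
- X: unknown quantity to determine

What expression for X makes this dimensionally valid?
X = x (displacement), dimensions [L]

U has dimensions [L^2 M T^-2]; the rest of the RHS (½k) has dimensions [M T^-2].
So X² must have dimensions [L^2], i.e. X has dimensions [L] — X = x (displacement).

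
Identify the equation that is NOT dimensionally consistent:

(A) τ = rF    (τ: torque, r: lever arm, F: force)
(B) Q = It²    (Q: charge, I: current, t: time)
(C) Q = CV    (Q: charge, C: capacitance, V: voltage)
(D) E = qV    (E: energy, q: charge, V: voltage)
(B) Q = It²

The equation (B) Q = It² is dimensionally incorrect.

LHS (Q): [I T]
RHS (It²): [I T^2] ✗

The dimensions do not match. The other three equations balance.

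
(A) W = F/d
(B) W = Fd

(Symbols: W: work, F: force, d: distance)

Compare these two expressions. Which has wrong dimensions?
(A)

(A) W = F/d: LHS [L^2 M T^-2], RHS [M T^-2] ✗
(B) W = Fd: LHS [L^2 M T^-2], RHS [L^2 M T^-2] ✓

Expression (A) W = F/d is dimensionally incorrect.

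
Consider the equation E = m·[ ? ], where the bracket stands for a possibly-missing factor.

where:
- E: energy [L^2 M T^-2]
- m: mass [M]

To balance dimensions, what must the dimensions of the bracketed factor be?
[L^2 T^-2] — velocity squared (e.g. v²)

E has dimensions [L^2 M T^-2]; m has dimensions [M].
The bracketed factor must supply [L^2 M T^-2] / [M] = [L^2 T^-2].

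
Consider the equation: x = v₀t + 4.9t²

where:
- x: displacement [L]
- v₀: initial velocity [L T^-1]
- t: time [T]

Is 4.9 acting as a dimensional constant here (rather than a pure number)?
Yes

x has dimensions [L], while t² alone has dimensions [T^2]. For the equation to balance, the factor 4.9 must carry dimensions [L T^-2] — it is a dimensional constant (a numerical value of a physical quantity with its units suppressed), not a pure number.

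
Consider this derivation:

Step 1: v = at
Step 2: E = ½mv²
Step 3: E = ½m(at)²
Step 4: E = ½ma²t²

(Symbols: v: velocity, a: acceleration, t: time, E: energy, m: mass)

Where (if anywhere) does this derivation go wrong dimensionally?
No step introduces an error — all steps are dimensionally consistent.

Step 1: v = at → LHS [L T^-1], RHS [L T^-1] ✓
Step 2: E = ½mv² → LHS [L^2 M T^-2], RHS [L^2 M T^-2] ✓
Step 3: E = ½m(at)² → LHS [L^2 M T^-2], RHS [L^2 M T^-2] ✓
Step 4: E = ½ma²t² → LHS [L^2 M T^-2], RHS [L^2 M T^-2] ✓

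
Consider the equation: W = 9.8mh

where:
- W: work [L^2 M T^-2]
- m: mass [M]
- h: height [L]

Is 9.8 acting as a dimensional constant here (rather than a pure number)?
Yes

W has dimensions [L^2 M T^-2], while mh alone has dimensions [L M]. For the equation to balance, the factor 9.8 must carry dimensions [L T^-2] — it is a dimensional constant (a numerical value of a physical quantity with its units suppressed), not a pure number.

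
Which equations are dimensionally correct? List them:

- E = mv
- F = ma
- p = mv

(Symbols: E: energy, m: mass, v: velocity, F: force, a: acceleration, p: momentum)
Dimensionally correct: F = ma, p = mv
Dimensionally incorrect: E = mv
Ordered (correct first, then incorrect): F = ma, p = mv, E = mv

- E = mv: LHS [L^2 M T^-2], RHS [L M T^-1] → incorrect ✗
- F = ma: LHS [L M T^-2], RHS [L M T^-2] → correct ✓
- p = mv: LHS [L M T^-1], RHS [L M T^-1] → correct ✓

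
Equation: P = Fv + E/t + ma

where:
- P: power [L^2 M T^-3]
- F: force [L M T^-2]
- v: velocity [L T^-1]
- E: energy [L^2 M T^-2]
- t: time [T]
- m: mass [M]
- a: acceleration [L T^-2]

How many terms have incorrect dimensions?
1

LHS P: [L^2 M T^-3]
- Fv: [L^2 M T^-3] ✓
- E/t: [L^2 M T^-3] ✓
- ma: [L M T^-2] ✗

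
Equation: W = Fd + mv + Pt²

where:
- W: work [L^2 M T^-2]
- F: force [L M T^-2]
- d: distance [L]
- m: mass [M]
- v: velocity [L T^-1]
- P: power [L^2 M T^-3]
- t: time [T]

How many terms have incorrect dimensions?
2

LHS W: [L^2 M T^-2]
- Fd: [L^2 M T^-2] ✓
- mv: [L M T^-1] ✗
- Pt²: [L^2 M T^-1] ✗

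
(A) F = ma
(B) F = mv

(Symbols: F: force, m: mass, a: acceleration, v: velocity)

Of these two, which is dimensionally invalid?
(B)

(A) F = ma: LHS [L M T^-2], RHS [L M T^-2] ✓
(B) F = mv: LHS [L M T^-2], RHS [L M T^-1] ✗

Expression (B) F = mv is dimensionally incorrect.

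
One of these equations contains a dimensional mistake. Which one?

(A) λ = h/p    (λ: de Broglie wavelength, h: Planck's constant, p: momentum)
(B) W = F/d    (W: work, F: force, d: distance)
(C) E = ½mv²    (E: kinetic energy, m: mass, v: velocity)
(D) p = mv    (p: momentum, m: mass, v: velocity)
(B) W = F/d

The equation (B) W = F/d is dimensionally incorrect.

LHS (W): [L^2 M T^-2]
RHS (F/d): [M T^-2] ✗

The dimensions do not match. The other three equations balance.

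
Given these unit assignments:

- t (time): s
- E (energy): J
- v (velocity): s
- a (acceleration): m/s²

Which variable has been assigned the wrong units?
v

The variable v (velocity) should have units m/s, not s.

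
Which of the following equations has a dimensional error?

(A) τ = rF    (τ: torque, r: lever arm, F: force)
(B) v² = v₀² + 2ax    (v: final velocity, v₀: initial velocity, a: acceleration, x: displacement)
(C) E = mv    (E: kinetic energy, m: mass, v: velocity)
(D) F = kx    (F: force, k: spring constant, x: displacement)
(C) E = mv

The equation (C) E = mv is dimensionally incorrect.

LHS (E): [L^2 M T^-2]
RHS (mv): [L M T^-1] ✗

The dimensions do not match. The other three equations balance.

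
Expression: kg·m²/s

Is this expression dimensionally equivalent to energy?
No

The expression kg·m²/s has dimensions [L^2 M T^-1], but energy has dimensions [L^2 M T^-2].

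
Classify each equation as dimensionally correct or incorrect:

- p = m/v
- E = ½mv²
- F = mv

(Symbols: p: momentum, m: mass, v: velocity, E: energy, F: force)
Dimensionally correct: E = ½mv²
Dimensionally incorrect: p = m/v, F = mv
Ordered (correct first, then incorrect): E = ½mv², p = m/v, F = mv

- p = m/v: LHS [L M T^-1], RHS [L^-1 M T] → incorrect ✗
- E = ½mv²: LHS [L^2 M T^-2], RHS [L^2 M T^-2] → correct ✓
- F = mv: LHS [L M T^-2], RHS [L M T^-1] → incorrect ✗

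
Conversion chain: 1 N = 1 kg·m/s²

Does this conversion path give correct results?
The chain is correct (no errors).

Correct: Newton is defined as kg·m/s²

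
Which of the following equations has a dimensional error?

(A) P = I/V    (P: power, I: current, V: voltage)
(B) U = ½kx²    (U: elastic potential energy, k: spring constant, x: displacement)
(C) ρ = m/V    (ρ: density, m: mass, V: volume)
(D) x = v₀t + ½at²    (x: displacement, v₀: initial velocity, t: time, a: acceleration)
(A) P = I/V

The equation (A) P = I/V is dimensionally incorrect.

LHS (P): [L^2 M T^-3]
RHS (I/V): [I^2 L^-2 M^-1 T^3] ✗

The dimensions do not match. The other three equations balance.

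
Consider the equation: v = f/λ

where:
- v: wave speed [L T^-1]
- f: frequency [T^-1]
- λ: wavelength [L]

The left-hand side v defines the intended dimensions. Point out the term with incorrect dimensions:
The right-hand side term f/λ

v has dimensions [L T^-1], but f/λ has dimensions [L^-1 T^-1], so the term f/λ is dimensionally wrong for v.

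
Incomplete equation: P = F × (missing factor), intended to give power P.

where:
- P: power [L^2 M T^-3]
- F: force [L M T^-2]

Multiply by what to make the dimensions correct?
v (velocity), dimensions [L T^-1]

P has dimensions [L^2 M T^-3] and F has dimensions [L M T^-2].
The missing factor must have dimensions [L^2 M T^-3] / [L M T^-2] = [L T^-1], i.e. velocity (v).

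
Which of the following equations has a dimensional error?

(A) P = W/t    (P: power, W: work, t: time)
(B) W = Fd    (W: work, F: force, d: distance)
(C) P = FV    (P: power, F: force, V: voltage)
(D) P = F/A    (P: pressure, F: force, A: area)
(C) P = FV

The equation (C) P = FV is dimensionally incorrect.

LHS (P): [L^2 M T^-3]
RHS (FV): [I^-1 L^3 M^2 T^-5] ✗

The dimensions do not match. The other three equations balance.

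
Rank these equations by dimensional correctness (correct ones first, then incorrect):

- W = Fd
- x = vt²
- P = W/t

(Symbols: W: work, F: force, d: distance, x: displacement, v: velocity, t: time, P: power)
Dimensionally correct: W = Fd, P = W/t
Dimensionally incorrect: x = vt²
Ordered (correct first, then incorrect): W = Fd, P = W/t, x = vt²

- W = Fd: LHS [L^2 M T^-2], RHS [L^2 M T^-2] → correct ✓
- x = vt²: LHS [L], RHS [L T] → incorrect ✗
- P = W/t: LHS [L^2 M T^-3], RHS [L^2 M T^-3] → correct ✓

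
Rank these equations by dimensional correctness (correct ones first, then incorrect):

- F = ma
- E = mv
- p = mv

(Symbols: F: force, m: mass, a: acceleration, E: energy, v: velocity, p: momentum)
Dimensionally correct: F = ma, p = mv
Dimensionally incorrect: E = mv
Ordered (correct first, then incorrect): F = ma, p = mv, E = mv

- F = ma: LHS [L M T^-2], RHS [L M T^-2] → correct ✓
- E = mv: LHS [L^2 M T^-2], RHS [L M T^-1] → incorrect ✗
- p = mv: LHS [L M T^-1], RHS [L M T^-1] → correct ✓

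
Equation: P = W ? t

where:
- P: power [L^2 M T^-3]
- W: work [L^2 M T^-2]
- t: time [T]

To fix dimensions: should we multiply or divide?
division (÷): P = W ÷ t

P [L^2 M T^-3]; W [L^2 M T^-2]; t [T].
W × t → [L^2 M T^-1] ✗
W ÷ t → [L^2 M T^-3] ✓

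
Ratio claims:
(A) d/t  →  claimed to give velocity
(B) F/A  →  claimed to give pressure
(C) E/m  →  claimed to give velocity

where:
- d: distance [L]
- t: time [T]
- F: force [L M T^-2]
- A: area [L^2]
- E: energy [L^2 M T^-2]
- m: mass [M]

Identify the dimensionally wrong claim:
(C) E/m does not give velocity

(A) d/t: [L T^-1] = velocity [L T^-1] ✓
(B) F/A: [L^-1 M T^-2] = pressure [L^-1 M T^-2] ✓
(C) E/m: [L^2 T^-2] ≠ velocity [L T^-1] ✗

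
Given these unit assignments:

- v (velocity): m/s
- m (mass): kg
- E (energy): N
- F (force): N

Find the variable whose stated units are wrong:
E

The variable E (energy) should have units J, not N.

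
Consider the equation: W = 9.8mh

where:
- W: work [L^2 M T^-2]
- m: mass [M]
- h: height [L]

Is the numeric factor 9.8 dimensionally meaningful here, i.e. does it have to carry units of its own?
Yes

W has dimensions [L^2 M T^-2], while mh alone has dimensions [L M]. For the equation to balance, the factor 9.8 must carry dimensions [L T^-2] — it is a dimensional constant (a numerical value of a physical quantity with its units suppressed), not a pure number.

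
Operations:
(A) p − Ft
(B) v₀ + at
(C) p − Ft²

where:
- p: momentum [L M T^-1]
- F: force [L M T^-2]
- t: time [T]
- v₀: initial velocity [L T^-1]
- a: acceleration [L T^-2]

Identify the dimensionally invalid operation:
(C) p − Ft²

(A) p − Ft: p [L M T^-1] and Ft [L M T^-1] — same dimensions ✓
(B) v₀ + at: v₀ [L T^-1] and at [L T^-1] — same dimensions ✓
(C) p − Ft²: p [L M T^-1] and Ft² [L M] — different dimensions cannot be added/subtracted ✗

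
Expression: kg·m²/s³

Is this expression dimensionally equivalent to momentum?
No

The expression kg·m²/s³ has dimensions [L^2 M T^-3], but momentum has dimensions [L M T^-1].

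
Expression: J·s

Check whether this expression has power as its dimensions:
No

The expression J·s has dimensions [L^2 M T^-1], but power has dimensions [L^2 M T^-3].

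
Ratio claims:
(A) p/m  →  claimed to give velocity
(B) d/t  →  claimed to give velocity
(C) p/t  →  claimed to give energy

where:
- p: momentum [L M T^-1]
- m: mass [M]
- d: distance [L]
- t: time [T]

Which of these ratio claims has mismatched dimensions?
(C) p/t does not give energy

(A) p/m: [L T^-1] = velocity [L T^-1] ✓
(B) d/t: [L T^-1] = velocity [L T^-1] ✓
(C) p/t: [L M T^-2] ≠ energy [L^2 M T^-2] ✗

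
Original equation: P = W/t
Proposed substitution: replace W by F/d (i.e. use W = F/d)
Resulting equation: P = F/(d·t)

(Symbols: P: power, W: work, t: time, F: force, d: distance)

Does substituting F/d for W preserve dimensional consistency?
No

[W] = [L^2 M T^-2] and [F/d] = [M T^-2]. These differ, so the substitution replaces a quantity by one of different dimensions and the result P = F/(d·t) has LHS [L^2 M T^-3] vs RHS [M T^-3] — inconsistent.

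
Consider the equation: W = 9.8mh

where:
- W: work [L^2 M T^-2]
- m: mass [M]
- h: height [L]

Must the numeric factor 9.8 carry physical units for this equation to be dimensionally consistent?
Yes

W has dimensions [L^2 M T^-2], while mh alone has dimensions [L M]. For the equation to balance, the factor 9.8 must carry dimensions [L T^-2] — it is a dimensional constant (a numerical value of a physical quantity with its units suppressed), not a pure number.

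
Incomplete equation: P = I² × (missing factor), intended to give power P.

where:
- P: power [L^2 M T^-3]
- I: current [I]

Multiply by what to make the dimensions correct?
R (resistance), dimensions [I^-2 L^2 M T^-3]

P has dimensions [L^2 M T^-3] and I² has dimensions [I^2].
The missing factor must have dimensions [L^2 M T^-3] / [I^2] = [I^-2 L^2 M T^-3], i.e. resistance (R).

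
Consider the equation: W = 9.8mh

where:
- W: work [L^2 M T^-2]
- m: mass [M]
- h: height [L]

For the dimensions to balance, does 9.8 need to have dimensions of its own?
Yes

W has dimensions [L^2 M T^-2], while mh alone has dimensions [L M]. For the equation to balance, the factor 9.8 must carry dimensions [L T^-2] — it is a dimensional constant (a numerical value of a physical quantity with its units suppressed), not a pure number.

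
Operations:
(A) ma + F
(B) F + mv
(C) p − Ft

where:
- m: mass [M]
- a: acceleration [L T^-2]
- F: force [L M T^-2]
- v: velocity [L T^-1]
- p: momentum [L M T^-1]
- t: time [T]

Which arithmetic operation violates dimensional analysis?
(B) F + mv

(A) ma + F: ma [L M T^-2] and F [L M T^-2] — same dimensions ✓
(B) F + mv: F [L M T^-2] and mv [L M T^-1] — different dimensions cannot be added/subtracted ✗
(C) p − Ft: p [L M T^-1] and Ft [L M T^-1] — same dimensions ✓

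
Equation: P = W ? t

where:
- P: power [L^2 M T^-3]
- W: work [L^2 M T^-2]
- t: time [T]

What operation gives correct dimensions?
division (÷): P = W ÷ t

P [L^2 M T^-3]; W [L^2 M T^-2]; t [T].
W × t → [L^2 M T^-1] ✗
W ÷ t → [L^2 M T^-3] ✓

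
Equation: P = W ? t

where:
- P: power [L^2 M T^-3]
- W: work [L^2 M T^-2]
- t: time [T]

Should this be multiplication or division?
division (÷): P = W ÷ t

P [L^2 M T^-3]; W [L^2 M T^-2]; t [T].
W × t → [L^2 M T^-1] ✗
W ÷ t → [L^2 M T^-3] ✓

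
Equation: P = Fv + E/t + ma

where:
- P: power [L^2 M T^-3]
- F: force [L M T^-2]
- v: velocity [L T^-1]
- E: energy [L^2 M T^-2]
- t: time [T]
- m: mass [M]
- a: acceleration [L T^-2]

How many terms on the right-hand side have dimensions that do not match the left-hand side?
1

LHS P: [L^2 M T^-3]
- Fv: [L^2 M T^-3] ✓
- E/t: [L^2 M T^-3] ✓
- ma: [L M T^-2] ✗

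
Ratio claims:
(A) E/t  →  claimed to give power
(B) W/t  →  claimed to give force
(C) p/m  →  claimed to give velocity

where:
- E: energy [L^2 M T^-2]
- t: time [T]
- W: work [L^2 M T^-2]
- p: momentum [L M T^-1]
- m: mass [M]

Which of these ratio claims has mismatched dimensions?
(B) W/t does not give force

(A) E/t: [L^2 M T^-3] = power [L^2 M T^-3] ✓
(B) W/t: [L^2 M T^-3] ≠ force [L M T^-2] ✗
(C) p/m: [L T^-1] = velocity [L T^-1] ✓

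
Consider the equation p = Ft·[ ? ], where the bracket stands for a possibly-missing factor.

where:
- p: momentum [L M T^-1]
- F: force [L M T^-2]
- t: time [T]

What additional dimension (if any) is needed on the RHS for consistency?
Nothing is missing — the bracketed factor must be dimensionless.

p has dimensions [L M T^-1] and Ft already has dimensions [L M T^-1], so p = Ft is dimensionally complete.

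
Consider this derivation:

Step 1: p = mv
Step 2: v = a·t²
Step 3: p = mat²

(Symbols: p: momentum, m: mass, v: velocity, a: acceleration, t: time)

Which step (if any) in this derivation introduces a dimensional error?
Step 2

Step 1: p = mv → LHS [L M T^-1], RHS [L M T^-1] ✓
Step 2: v = a·t² → LHS [L T^-1], RHS [L] ✗

The first dimensional inconsistency appears in step 2: v = a·t²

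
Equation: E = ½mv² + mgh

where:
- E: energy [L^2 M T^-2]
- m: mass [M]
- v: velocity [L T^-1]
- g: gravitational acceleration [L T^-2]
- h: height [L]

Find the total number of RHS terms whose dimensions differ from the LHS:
0

LHS E: [L^2 M T^-2]
- ½mv²: [L^2 M T^-2] ✓
- mgh: [L^2 M T^-2] ✓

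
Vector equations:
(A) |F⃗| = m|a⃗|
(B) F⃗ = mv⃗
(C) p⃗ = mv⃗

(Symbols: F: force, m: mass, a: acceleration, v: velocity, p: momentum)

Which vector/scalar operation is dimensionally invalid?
(B) F⃗ = mv⃗

(A) |F⃗| = m|a⃗|: LHS [L M T^-2], RHS [L M T^-2] ✓ — magnitudes of vectors are scalars
(B) F⃗ = mv⃗: LHS [L M T^-2], RHS [L M T^-1] ✗ — mass times velocity is momentum, not force; should be ma⃗
(C) p⃗ = mv⃗: LHS [L M T^-1], RHS [L M T^-1] ✓ — mass (scalar) times velocity (vector)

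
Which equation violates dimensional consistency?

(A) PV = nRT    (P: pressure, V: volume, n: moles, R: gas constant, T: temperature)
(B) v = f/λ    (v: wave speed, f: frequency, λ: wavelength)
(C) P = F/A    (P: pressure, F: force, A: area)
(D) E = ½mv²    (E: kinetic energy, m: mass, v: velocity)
(B) v = f/λ

The equation (B) v = f/λ is dimensionally incorrect.

LHS (v): [L T^-1]
RHS (f/λ): [L^-1 T^-1] ✗

The dimensions do not match. The other three equations balance.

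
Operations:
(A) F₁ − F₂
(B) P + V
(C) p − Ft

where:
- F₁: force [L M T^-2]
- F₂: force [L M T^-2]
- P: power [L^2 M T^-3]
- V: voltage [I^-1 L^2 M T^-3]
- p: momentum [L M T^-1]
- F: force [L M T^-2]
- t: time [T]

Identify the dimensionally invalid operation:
(B) P + V

(A) F₁ − F₂: F₁ [L M T^-2] and F₂ [L M T^-2] — same dimensions ✓
(B) P + V: P [L^2 M T^-3] and V [I^-1 L^2 M T^-3] — different dimensions cannot be added/subtracted ✗
(C) p − Ft: p [L M T^-1] and Ft [L M T^-1] — same dimensions ✓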